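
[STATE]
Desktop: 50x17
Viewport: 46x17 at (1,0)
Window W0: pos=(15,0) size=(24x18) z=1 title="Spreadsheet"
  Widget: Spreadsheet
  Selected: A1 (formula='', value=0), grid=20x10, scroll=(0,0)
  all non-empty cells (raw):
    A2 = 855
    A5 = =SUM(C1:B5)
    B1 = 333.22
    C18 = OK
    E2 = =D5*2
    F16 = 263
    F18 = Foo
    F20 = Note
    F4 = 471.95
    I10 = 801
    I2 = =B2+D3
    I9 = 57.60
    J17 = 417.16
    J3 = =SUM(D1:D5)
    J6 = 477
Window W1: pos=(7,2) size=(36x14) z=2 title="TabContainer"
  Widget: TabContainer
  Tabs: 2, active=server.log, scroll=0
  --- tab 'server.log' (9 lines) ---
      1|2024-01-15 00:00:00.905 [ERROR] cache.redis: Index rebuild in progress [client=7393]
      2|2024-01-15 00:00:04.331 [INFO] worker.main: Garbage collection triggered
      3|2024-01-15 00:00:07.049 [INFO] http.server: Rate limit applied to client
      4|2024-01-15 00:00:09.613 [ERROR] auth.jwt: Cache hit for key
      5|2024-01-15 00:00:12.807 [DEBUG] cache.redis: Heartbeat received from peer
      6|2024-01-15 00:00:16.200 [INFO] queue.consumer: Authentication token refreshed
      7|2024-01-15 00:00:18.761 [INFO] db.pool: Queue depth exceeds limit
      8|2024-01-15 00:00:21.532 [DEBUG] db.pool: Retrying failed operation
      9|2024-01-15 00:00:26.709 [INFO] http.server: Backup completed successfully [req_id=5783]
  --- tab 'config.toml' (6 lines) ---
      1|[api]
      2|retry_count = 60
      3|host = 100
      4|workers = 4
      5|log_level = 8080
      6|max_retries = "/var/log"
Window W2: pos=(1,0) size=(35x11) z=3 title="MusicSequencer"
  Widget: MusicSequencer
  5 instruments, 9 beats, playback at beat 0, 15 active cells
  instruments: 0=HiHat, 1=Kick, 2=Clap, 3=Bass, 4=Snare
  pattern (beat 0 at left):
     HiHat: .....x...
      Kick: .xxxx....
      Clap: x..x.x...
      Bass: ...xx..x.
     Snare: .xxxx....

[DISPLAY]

┏━━━━━━━━━━━━━━━━━━━━━━━━━━━━━━━━━┓━━┓        
┃ MusicSequencer                  ┃  ┃        
┠─────────────────────────────────┨━━━━━━┓    
┃      ▼12345678                  ┃      ┃    
┃ HiHat·····█···                  ┃──────┨    
┃  Kick·████····                  ┃      ┃    
┃  Clap█··█·█···                  ┃──────┃    
┃  Bass···██··█·                  ┃OR] ca┃    
┃ Snare·████····                  ┃O] wor┃    
┃                                 ┃O] htt┃    
┗━━━━━━━━━━━━━━━━━━━━━━━━━━━━━━━━━┛OR] au┃    
      ┃2024-01-15 00:00:12.807 [DEBUG] ca┃    
      ┃2024-01-15 00:00:16.200 [INFO] que┃    
      ┃2024-01-15 00:00:18.761 [INFO] db.┃    
      ┃2024-01-15 00:00:21.532 [DEBUG] db┃    
      ┗━━━━━━━━━━━━━━━━━━━━━━━━━━━━━━━━━━┛    
              ┃ 11        0       0  ┃        


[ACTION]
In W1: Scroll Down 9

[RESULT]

┏━━━━━━━━━━━━━━━━━━━━━━━━━━━━━━━━━┓━━┓        
┃ MusicSequencer                  ┃  ┃        
┠─────────────────────────────────┨━━━━━━┓    
┃      ▼12345678                  ┃      ┃    
┃ HiHat·····█···                  ┃──────┨    
┃  Kick·████····                  ┃      ┃    
┃  Clap█··█·█···                  ┃──────┃    
┃  Bass···██··█·                  ┃O] htt┃    
┃ Snare·████····                  ┃      ┃    
┃                                 ┃      ┃    
┗━━━━━━━━━━━━━━━━━━━━━━━━━━━━━━━━━┛      ┃    
      ┃                                  ┃    
      ┃                                  ┃    
      ┃                                  ┃    
      ┃                                  ┃    
      ┗━━━━━━━━━━━━━━━━━━━━━━━━━━━━━━━━━━┛    
              ┃ 11        0       0  ┃        


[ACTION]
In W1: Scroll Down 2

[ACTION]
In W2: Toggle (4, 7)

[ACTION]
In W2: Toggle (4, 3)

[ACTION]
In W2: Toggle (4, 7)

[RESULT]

┏━━━━━━━━━━━━━━━━━━━━━━━━━━━━━━━━━┓━━┓        
┃ MusicSequencer                  ┃  ┃        
┠─────────────────────────────────┨━━━━━━┓    
┃      ▼12345678                  ┃      ┃    
┃ HiHat·····█···                  ┃──────┨    
┃  Kick·████····                  ┃      ┃    
┃  Clap█··█·█···                  ┃──────┃    
┃  Bass···██··█·                  ┃O] htt┃    
┃ Snare·██·█····                  ┃      ┃    
┃                                 ┃      ┃    
┗━━━━━━━━━━━━━━━━━━━━━━━━━━━━━━━━━┛      ┃    
      ┃                                  ┃    
      ┃                                  ┃    
      ┃                                  ┃    
      ┃                                  ┃    
      ┗━━━━━━━━━━━━━━━━━━━━━━━━━━━━━━━━━━┛    
              ┃ 11        0       0  ┃        


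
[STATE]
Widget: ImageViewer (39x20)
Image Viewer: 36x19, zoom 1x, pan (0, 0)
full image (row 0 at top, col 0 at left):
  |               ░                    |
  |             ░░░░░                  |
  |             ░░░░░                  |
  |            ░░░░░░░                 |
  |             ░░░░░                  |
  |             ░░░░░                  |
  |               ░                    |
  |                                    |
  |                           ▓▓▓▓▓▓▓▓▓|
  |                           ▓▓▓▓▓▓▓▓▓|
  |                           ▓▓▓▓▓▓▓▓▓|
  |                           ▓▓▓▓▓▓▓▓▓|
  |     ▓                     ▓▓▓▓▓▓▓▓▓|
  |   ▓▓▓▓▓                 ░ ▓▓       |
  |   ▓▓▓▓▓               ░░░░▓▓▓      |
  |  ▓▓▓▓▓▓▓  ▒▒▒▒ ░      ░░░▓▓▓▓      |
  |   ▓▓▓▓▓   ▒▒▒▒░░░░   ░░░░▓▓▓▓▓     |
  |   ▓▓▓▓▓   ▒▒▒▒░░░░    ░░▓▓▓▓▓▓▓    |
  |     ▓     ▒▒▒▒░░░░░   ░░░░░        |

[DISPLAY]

               ░                       
             ░░░░░                     
             ░░░░░                     
            ░░░░░░░                    
             ░░░░░                     
             ░░░░░                     
               ░                       
                                       
                           ▓▓▓▓▓▓▓▓▓   
                           ▓▓▓▓▓▓▓▓▓   
                           ▓▓▓▓▓▓▓▓▓   
                           ▓▓▓▓▓▓▓▓▓   
     ▓                     ▓▓▓▓▓▓▓▓▓   
   ▓▓▓▓▓                 ░ ▓▓          
   ▓▓▓▓▓               ░░░░▓▓▓         
  ▓▓▓▓▓▓▓  ▒▒▒▒ ░      ░░░▓▓▓▓         
   ▓▓▓▓▓   ▒▒▒▒░░░░   ░░░░▓▓▓▓▓        
   ▓▓▓▓▓   ▒▒▒▒░░░░    ░░▓▓▓▓▓▓▓       
     ▓     ▒▒▒▒░░░░░   ░░░░░           
                                       


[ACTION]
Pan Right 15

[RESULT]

░                                      
░░░                                    
░░░                                    
░░░░                                   
░░░                                    
░░░                                    
░                                      
                                       
            ▓▓▓▓▓▓▓▓▓                  
            ▓▓▓▓▓▓▓▓▓                  
            ▓▓▓▓▓▓▓▓▓                  
            ▓▓▓▓▓▓▓▓▓                  
            ▓▓▓▓▓▓▓▓▓                  
          ░ ▓▓                         
        ░░░░▓▓▓                        
 ░      ░░░▓▓▓▓                        
░░░░   ░░░░▓▓▓▓▓                       
░░░░    ░░▓▓▓▓▓▓▓                      
░░░░░   ░░░░░                          
                                       


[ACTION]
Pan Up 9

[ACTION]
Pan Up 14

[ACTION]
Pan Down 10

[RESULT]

            ▓▓▓▓▓▓▓▓▓                  
            ▓▓▓▓▓▓▓▓▓                  
            ▓▓▓▓▓▓▓▓▓                  
          ░ ▓▓                         
        ░░░░▓▓▓                        
 ░      ░░░▓▓▓▓                        
░░░░   ░░░░▓▓▓▓▓                       
░░░░    ░░▓▓▓▓▓▓▓                      
░░░░░   ░░░░░                          
                                       
                                       
                                       
                                       
                                       
                                       
                                       
                                       
                                       
                                       
                                       


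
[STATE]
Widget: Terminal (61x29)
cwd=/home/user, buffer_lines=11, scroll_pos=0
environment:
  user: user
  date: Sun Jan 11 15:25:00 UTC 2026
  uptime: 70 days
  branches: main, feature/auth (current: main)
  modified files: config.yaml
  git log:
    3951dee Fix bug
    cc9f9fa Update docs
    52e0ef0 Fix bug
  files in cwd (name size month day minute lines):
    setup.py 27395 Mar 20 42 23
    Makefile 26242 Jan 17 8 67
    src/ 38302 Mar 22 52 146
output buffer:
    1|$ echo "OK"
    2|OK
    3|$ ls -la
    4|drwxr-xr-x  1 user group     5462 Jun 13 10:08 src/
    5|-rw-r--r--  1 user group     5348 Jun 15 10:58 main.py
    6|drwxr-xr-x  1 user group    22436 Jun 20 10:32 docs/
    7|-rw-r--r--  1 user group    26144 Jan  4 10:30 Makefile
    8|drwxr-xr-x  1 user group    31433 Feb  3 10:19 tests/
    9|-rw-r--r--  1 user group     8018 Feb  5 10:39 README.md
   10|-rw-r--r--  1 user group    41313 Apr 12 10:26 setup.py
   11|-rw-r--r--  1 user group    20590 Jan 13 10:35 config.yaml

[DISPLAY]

$ echo "OK"                                                  
OK                                                           
$ ls -la                                                     
drwxr-xr-x  1 user group     5462 Jun 13 10:08 src/          
-rw-r--r--  1 user group     5348 Jun 15 10:58 main.py       
drwxr-xr-x  1 user group    22436 Jun 20 10:32 docs/         
-rw-r--r--  1 user group    26144 Jan  4 10:30 Makefile      
drwxr-xr-x  1 user group    31433 Feb  3 10:19 tests/        
-rw-r--r--  1 user group     8018 Feb  5 10:39 README.md     
-rw-r--r--  1 user group    41313 Apr 12 10:26 setup.py      
-rw-r--r--  1 user group    20590 Jan 13 10:35 config.yaml   
$ █                                                          
                                                             
                                                             
                                                             
                                                             
                                                             
                                                             
                                                             
                                                             
                                                             
                                                             
                                                             
                                                             
                                                             
                                                             
                                                             
                                                             
                                                             


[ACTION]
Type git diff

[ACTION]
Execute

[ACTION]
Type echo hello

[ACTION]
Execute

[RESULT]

$ echo "OK"                                                  
OK                                                           
$ ls -la                                                     
drwxr-xr-x  1 user group     5462 Jun 13 10:08 src/          
-rw-r--r--  1 user group     5348 Jun 15 10:58 main.py       
drwxr-xr-x  1 user group    22436 Jun 20 10:32 docs/         
-rw-r--r--  1 user group    26144 Jan  4 10:30 Makefile      
drwxr-xr-x  1 user group    31433 Feb  3 10:19 tests/        
-rw-r--r--  1 user group     8018 Feb  5 10:39 README.md     
-rw-r--r--  1 user group    41313 Apr 12 10:26 setup.py      
-rw-r--r--  1 user group    20590 Jan 13 10:35 config.yaml   
$ git diff                                                   
diff --git a/main.py b/main.py                               
--- a/main.py                                                
+++ b/main.py                                                
@@ -1,3 +1,4 @@                                              
+# updated                                                   
 import sys                                                  
$ echo hello                                                 
hello                                                        
$ █                                                          
                                                             
                                                             
                                                             
                                                             
                                                             
                                                             
                                                             
                                                             


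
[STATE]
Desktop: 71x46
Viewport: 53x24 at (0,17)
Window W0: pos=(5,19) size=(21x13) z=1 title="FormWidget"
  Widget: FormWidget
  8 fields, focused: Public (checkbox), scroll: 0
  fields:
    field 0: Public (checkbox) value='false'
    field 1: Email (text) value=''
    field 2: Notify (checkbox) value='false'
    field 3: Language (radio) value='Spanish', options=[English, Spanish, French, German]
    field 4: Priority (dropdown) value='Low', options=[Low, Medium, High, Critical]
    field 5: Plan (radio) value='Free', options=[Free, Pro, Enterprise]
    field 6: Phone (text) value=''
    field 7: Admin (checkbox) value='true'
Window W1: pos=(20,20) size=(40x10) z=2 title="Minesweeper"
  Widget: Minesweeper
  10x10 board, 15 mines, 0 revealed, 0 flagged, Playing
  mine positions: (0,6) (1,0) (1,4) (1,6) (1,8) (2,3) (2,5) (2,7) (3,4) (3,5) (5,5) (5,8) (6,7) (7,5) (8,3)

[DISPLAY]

                                                     
                                                     
     ┏━━━━━━━━━━━━━━━━━━━┓                           
     ┃ FormWidget   ┏━━━━━━━━━━━━━━━━━━━━━━━━━━━━━━━━
     ┠──────────────┃ Minesweeper                    
     ┃> Public:     ┠────────────────────────────────
     ┃  Email:      ┃■■■■■■■■■■                      
     ┃  Notify:     ┃■■■■■■■■■■                      
     ┃  Language:   ┃■■■■■■■■■■                      
     ┃  Priority:   ┃■■■■■■■■■■                      
     ┃  Plan:       ┃■■■■■■■■■■                      
     ┃  Phone:      ┃■■■■■■■■■■                      
     ┃  Admin:      ┗━━━━━━━━━━━━━━━━━━━━━━━━━━━━━━━━
     ┃                   ┃                           
     ┗━━━━━━━━━━━━━━━━━━━┛                           
                                                     
                                                     
                                                     
                                                     
                                                     
                                                     
                                                     
                                                     
                                                     


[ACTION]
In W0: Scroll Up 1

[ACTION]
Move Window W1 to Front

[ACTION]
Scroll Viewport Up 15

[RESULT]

                                                     
                                                     
                                                     
                                                     
                                                     
                                                     
                                                     
                                                     
                                                     
                                                     
                                                     
                                                     
                                                     
                                                     
                                                     
                                                     
                                                     
     ┏━━━━━━━━━━━━━━━━━━━┓                           
     ┃ FormWidget   ┏━━━━━━━━━━━━━━━━━━━━━━━━━━━━━━━━
     ┠──────────────┃ Minesweeper                    
     ┃> Public:     ┠────────────────────────────────
     ┃  Email:      ┃■■■■■■■■■■                      
     ┃  Notify:     ┃■■■■■■■■■■                      
     ┃  Language:   ┃■■■■■■■■■■                      


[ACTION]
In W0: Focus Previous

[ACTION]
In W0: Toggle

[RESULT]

                                                     
                                                     
                                                     
                                                     
                                                     
                                                     
                                                     
                                                     
                                                     
                                                     
                                                     
                                                     
                                                     
                                                     
                                                     
                                                     
                                                     
     ┏━━━━━━━━━━━━━━━━━━━┓                           
     ┃ FormWidget   ┏━━━━━━━━━━━━━━━━━━━━━━━━━━━━━━━━
     ┠──────────────┃ Minesweeper                    
     ┃  Public:     ┠────────────────────────────────
     ┃  Email:      ┃■■■■■■■■■■                      
     ┃  Notify:     ┃■■■■■■■■■■                      
     ┃  Language:   ┃■■■■■■■■■■                      


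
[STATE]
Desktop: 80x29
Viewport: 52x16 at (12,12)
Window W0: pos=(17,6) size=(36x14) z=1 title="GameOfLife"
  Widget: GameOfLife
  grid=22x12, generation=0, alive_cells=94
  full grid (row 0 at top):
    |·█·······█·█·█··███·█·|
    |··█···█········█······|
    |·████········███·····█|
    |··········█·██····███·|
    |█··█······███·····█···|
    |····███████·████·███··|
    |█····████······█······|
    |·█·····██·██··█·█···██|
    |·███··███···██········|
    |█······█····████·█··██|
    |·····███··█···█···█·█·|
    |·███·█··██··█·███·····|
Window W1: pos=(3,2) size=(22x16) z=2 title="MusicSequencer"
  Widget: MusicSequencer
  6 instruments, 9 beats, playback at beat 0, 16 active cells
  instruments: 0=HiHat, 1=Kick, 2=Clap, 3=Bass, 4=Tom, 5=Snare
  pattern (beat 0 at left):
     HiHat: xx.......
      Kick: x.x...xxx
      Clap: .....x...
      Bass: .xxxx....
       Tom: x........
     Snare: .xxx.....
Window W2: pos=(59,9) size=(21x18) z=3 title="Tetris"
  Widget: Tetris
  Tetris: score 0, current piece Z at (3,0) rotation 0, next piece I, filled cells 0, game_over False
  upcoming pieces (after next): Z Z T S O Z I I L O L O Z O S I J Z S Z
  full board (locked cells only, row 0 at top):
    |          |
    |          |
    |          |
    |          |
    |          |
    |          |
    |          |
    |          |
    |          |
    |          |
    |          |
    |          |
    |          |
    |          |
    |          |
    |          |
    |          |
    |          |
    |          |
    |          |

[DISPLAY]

            ┃···█·██····███·            ┃      ┃    
            ┃···███·····█···            ┃      ┃    
            ┃████·████·███··            ┃      ┃    
            ┃██······█······            ┃      ┃    
            ┃██·██··█·█···██            ┃      ┃    
━━━━━━━━━━━━┛██···██········            ┃      ┃    
     ┃█······█····████·█··██            ┃      ┃    
     ┗━━━━━━━━━━━━━━━━━━━━━━━━━━━━━━━━━━┛      ┃    
                                               ┃    
                                               ┃    
                                               ┃    
                                               ┃    
                                               ┃    
                                               ┃    
                                               ┗━━━━
                                                    


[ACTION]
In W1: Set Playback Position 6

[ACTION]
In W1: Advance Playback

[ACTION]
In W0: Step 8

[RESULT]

            ┃·····██······█·            ┃      ┃    
            ┃····█·······█··            ┃      ┃    
            ┃····██·········            ┃      ┃    
            ┃·█·██··██······            ┃      ┃    
            ┃█·█····██······            ┃      ┃    
━━━━━━━━━━━━┛·██···██·······            ┃      ┃    
     ┃········█····█·····█··            ┃      ┃    
     ┗━━━━━━━━━━━━━━━━━━━━━━━━━━━━━━━━━━┛      ┃    
                                               ┃    
                                               ┃    
                                               ┃    
                                               ┃    
                                               ┃    
                                               ┃    
                                               ┗━━━━
                                                    


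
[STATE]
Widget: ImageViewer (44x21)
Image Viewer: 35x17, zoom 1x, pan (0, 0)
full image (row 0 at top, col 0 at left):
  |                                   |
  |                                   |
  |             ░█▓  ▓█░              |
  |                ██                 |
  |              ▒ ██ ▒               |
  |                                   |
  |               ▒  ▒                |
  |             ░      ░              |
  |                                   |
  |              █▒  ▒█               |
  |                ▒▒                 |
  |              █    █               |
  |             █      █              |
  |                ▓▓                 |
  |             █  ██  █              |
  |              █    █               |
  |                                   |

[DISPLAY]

                                            
                                            
             ░█▓  ▓█░                       
                ██                          
              ▒ ██ ▒                        
                                            
               ▒  ▒                         
             ░      ░                       
                                            
              █▒  ▒█                        
                ▒▒                          
              █    █                        
             █      █                       
                ▓▓                          
             █  ██  █                       
              █    █                        
                                            
                                            
                                            
                                            
                                            


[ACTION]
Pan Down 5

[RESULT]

                                            
               ▒  ▒                         
             ░      ░                       
                                            
              █▒  ▒█                        
                ▒▒                          
              █    █                        
             █      █                       
                ▓▓                          
             █  ██  █                       
              █    █                        
                                            
                                            
                                            
                                            
                                            
                                            
                                            
                                            
                                            
                                            


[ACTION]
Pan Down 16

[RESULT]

                                            
                                            
                                            
                                            
                                            
                                            
                                            
                                            
                                            
                                            
                                            
                                            
                                            
                                            
                                            
                                            
                                            
                                            
                                            
                                            
                                            


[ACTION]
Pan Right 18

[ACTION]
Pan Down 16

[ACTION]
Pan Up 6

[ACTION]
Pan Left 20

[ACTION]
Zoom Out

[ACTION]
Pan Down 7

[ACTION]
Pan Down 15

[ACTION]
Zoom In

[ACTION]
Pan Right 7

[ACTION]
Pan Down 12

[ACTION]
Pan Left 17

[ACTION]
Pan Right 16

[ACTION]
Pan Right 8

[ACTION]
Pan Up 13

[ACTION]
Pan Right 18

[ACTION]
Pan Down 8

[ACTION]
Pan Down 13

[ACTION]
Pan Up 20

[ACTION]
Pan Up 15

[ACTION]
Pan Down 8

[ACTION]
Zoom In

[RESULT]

███            ███                          
███            ███                          
                                            
                                            
                                            
                                            
                                            
                                            
                                            
                                            
                                            
                                            
                                            
                                            
                                            
                                            
                                            
                                            
                                            
                                            
                                            


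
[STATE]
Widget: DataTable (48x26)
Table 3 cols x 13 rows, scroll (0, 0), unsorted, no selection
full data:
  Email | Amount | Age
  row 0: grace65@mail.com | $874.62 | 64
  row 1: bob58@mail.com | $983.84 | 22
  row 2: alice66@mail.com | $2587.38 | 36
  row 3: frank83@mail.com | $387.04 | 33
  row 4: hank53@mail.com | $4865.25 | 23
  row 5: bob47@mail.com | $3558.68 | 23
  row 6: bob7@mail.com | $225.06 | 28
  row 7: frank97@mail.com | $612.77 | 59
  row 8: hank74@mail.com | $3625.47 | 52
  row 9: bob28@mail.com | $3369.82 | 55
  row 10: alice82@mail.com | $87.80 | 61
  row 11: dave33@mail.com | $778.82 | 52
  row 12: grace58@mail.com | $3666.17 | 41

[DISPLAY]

Email           │Amount  │Age                   
────────────────┼────────┼───                   
grace65@mail.com│$874.62 │64                    
bob58@mail.com  │$983.84 │22                    
alice66@mail.com│$2587.38│36                    
frank83@mail.com│$387.04 │33                    
hank53@mail.com │$4865.25│23                    
bob47@mail.com  │$3558.68│23                    
bob7@mail.com   │$225.06 │28                    
frank97@mail.com│$612.77 │59                    
hank74@mail.com │$3625.47│52                    
bob28@mail.com  │$3369.82│55                    
alice82@mail.com│$87.80  │61                    
dave33@mail.com │$778.82 │52                    
grace58@mail.com│$3666.17│41                    
                                                
                                                
                                                
                                                
                                                
                                                
                                                
                                                
                                                
                                                
                                                


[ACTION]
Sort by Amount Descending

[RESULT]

Email           │Amount ▼│Age                   
────────────────┼────────┼───                   
hank53@mail.com │$4865.25│23                    
grace58@mail.com│$3666.17│41                    
hank74@mail.com │$3625.47│52                    
bob47@mail.com  │$3558.68│23                    
bob28@mail.com  │$3369.82│55                    
alice66@mail.com│$2587.38│36                    
bob58@mail.com  │$983.84 │22                    
grace65@mail.com│$874.62 │64                    
dave33@mail.com │$778.82 │52                    
frank97@mail.com│$612.77 │59                    
frank83@mail.com│$387.04 │33                    
bob7@mail.com   │$225.06 │28                    
alice82@mail.com│$87.80  │61                    
                                                
                                                
                                                
                                                
                                                
                                                
                                                
                                                
                                                
                                                
                                                


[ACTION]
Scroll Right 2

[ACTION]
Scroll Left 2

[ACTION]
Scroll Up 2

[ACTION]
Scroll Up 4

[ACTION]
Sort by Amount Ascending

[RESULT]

Email           │Amount ▲│Age                   
────────────────┼────────┼───                   
alice82@mail.com│$87.80  │61                    
bob7@mail.com   │$225.06 │28                    
frank83@mail.com│$387.04 │33                    
frank97@mail.com│$612.77 │59                    
dave33@mail.com │$778.82 │52                    
grace65@mail.com│$874.62 │64                    
bob58@mail.com  │$983.84 │22                    
alice66@mail.com│$2587.38│36                    
bob28@mail.com  │$3369.82│55                    
bob47@mail.com  │$3558.68│23                    
hank74@mail.com │$3625.47│52                    
grace58@mail.com│$3666.17│41                    
hank53@mail.com │$4865.25│23                    
                                                
                                                
                                                
                                                
                                                
                                                
                                                
                                                
                                                
                                                
                                                


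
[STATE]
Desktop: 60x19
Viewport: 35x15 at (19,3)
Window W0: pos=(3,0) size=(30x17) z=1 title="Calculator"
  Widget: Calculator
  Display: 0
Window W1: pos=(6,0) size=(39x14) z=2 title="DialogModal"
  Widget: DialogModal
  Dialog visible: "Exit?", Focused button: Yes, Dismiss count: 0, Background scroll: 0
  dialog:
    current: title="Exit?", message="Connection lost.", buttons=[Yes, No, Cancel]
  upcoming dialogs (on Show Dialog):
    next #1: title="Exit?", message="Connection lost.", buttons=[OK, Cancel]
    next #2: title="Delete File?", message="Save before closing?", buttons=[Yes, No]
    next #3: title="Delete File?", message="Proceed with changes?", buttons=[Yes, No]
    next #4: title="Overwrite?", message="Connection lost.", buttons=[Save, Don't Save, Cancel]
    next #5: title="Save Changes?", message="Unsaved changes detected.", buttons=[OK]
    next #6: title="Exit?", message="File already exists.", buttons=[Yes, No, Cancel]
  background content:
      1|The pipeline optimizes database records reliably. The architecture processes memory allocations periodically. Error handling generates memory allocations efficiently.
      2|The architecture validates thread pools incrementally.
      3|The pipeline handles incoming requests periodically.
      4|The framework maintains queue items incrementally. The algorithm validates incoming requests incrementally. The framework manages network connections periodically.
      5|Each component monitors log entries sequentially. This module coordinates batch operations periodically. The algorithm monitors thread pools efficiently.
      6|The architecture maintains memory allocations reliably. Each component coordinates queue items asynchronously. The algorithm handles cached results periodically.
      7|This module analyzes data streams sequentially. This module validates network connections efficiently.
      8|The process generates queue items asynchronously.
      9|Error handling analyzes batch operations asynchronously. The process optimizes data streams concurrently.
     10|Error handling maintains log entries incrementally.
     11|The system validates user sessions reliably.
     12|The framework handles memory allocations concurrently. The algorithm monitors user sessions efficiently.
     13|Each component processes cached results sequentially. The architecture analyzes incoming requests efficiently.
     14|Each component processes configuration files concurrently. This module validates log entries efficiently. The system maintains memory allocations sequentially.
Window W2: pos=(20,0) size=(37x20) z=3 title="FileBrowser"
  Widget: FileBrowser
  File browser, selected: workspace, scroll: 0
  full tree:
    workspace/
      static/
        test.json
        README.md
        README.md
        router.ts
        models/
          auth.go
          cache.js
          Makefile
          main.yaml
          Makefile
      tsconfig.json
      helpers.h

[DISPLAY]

 ┃> [-] workspace/                 
t┃    [+] static/                  
─┃    tsconfig.json                
 ┃    helpers.h                    
o┃                                 
s┃                                 
─┃                                 
g┃                                 
n┃                                 
n┃                                 
━┃                                 
─┃                                 
 ┃                                 
━┃                                 
 ┃                                 


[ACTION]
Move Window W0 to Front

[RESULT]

            0┃ace/                 
─┐           ┃ic/                  
 │           ┃.json                
─┤           ┃h                    
 │           ┃                     
─┤           ┃                     
 │           ┃                     
─┤           ┃                     
 │           ┃                     
─┤           ┃                     
+│           ┃                     
─┘           ┃                     
             ┃                     
━━━━━━━━━━━━━┛                     
 ┃                                 


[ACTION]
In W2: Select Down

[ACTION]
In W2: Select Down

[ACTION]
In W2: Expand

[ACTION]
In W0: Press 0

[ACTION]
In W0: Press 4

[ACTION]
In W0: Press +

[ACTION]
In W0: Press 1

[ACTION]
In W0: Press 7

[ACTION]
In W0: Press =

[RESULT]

           21┃ace/                 
─┐           ┃ic/                  
 │           ┃.json                
─┤           ┃h                    
 │           ┃                     
─┤           ┃                     
 │           ┃                     
─┤           ┃                     
 │           ┃                     
─┤           ┃                     
+│           ┃                     
─┘           ┃                     
             ┃                     
━━━━━━━━━━━━━┛                     
 ┃                                 
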